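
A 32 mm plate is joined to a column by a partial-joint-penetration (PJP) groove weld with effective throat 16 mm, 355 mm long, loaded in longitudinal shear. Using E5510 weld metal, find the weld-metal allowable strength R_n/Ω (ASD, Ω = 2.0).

R_n/Ω ≈ 937 kN

E55XX → F_EXX = 550 MPa.
Effective throat (given) t_e = 16 mm.
A_we = 16 × 355 = 5680 mm².
F_nw = 0.6 F_EXX = 330 MPa.
R_n/Ω = (330 × 5680) / 2.0 × 10⁻³ = 937.2 kN.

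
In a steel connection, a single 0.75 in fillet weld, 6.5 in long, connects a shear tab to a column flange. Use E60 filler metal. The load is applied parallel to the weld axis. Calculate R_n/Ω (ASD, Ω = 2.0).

E60XX → F_EXX = 60 ksi.
Effective throat t_e = 0.707 × 0.75 = 0.5302 in.
Total length L = 6.5 in; A_we = 0.5302 × 6.5 = 3.447 in².
F_nw = 0.6 F_EXX = 0.6 × 60 = 36 ksi.
R_n = 36 × 3.447 = 124.1 kip; R_n/Ω = 124.1/2.0 = 62.04 kip.

R_n/Ω ≈ 62 kip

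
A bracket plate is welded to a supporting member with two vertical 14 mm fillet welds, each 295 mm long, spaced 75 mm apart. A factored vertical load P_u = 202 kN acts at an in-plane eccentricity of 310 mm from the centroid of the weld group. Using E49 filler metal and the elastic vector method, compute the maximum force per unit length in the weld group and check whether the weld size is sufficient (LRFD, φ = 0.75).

E49XX → F_EXX = 490 MPa.
Total weld length L_w = 590 mm. Treat welds as unit-width lines.
Polar moment about centroid: J = 2[d³/12 + d(b/2)²] = 2[295³/12 + 295×37.5²] = 5108000 mm³.
Direct shear f_v = P/L_w = 202×10³ / 590 = 342.4 N/mm (vertical).
Torsion M = P·e = 202×10³ × 310 = 62620000 N·mm.
Critical point at (x, y) = (37.5, 147.5) from centroid. f_tx = M·y/J = 1808 N/mm; f_ty = M·x/J = 459.7 N/mm.
Resultant f_max = √[f_tx² + (f_v + f_ty)²] = √[1808² + (342.4 + 459.7)²] = 1978 N/mm.
Capacity per unit length: φr_n = 0.75 × 0.6 × 490 × (0.707 × 14) = 2183 N/mm.
1978 ≤ 2183 → adequate.

f_max ≈ 1980 N/mm; adequate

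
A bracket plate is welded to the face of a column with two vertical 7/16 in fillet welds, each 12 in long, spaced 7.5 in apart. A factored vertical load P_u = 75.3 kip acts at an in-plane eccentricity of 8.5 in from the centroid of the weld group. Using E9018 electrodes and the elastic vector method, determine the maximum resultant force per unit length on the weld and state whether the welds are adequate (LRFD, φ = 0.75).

f_max ≈ 9.29 kip/in; adequate

E90XX → F_EXX = 90 ksi.
Total weld length L_w = 24 in. Treat welds as unit-width lines.
Polar moment about centroid: J = 2[d³/12 + d(b/2)²] = 2[12³/12 + 12×3.75²] = 625.5 in³.
Direct shear f_v = P/L_w = 75.3 / 24 = 3.137 kip/in (vertical).
Torsion M = P·e = 75.3 × 8.5 = 640.05 kip·in.
Critical point at (x, y) = (3.75, 6) from centroid. f_tx = M·y/J = 6.14 kip/in; f_ty = M·x/J = 3.837 kip/in.
Resultant f_max = √[f_tx² + (f_v + f_ty)²] = √[6.14² + (3.137 + 3.837)²] = 9.292 kip/in.
Capacity per unit length: φr_n = 0.75 × 0.6 × 90 × (0.707 × 0.4375) = 12.53 kip/in.
9.292 ≤ 12.53 → adequate.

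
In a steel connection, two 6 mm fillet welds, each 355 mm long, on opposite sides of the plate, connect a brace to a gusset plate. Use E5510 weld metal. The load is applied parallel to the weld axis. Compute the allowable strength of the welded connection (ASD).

R_n/Ω ≈ 497 kN

E55XX → F_EXX = 550 MPa.
Effective throat t_e = 0.707 × 6 = 4.242 mm.
Total length L = 710 mm; A_we = 4.242 × 710 = 3012 mm².
F_nw = 0.6 F_EXX = 0.6 × 550 = 330 MPa.
R_n = 330 × 3012 × 10⁻³ = 993.9 kN; R_n/Ω = 993.9/2.0 = 497 kN.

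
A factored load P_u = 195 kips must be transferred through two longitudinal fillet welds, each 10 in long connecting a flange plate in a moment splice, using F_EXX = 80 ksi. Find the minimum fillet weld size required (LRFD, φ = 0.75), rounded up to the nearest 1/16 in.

w = 7/16 in

Total weld length L = 20 in.
Required throat t_e = P_u / (φ × 0.6 F_EXX × L) = 195 / (0.75 × 0.6 × 80 × 20) = 0.2708 in.
Required leg w = t_e / 0.707 = 0.3831 in → use 7/16 in.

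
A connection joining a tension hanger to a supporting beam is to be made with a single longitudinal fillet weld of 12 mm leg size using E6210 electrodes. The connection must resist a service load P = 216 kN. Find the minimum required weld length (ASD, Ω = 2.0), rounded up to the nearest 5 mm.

E62XX → F_EXX = 620 MPa.
Throat t_e = 0.707 × 12 = 8.484 mm.
r_n/Ω = (0.6 × 620 × 8.484) / 2.0 = 1578 N/mm = 1.578 kN/mm.
L_req = P / (r_n/Ω) = 216 / 1.578 = 136.9 mm total.
Round up → use L = 140 mm.

L = 140 mm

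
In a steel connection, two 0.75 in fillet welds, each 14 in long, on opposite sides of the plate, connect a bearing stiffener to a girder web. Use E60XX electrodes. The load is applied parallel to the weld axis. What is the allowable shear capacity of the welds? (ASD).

R_n/Ω ≈ 267 kip

E60XX → F_EXX = 60 ksi.
Effective throat t_e = 0.707 × 0.75 = 0.5302 in.
Total length L = 28 in; A_we = 0.5302 × 28 = 14.85 in².
F_nw = 0.6 F_EXX = 0.6 × 60 = 36 ksi.
R_n = 36 × 14.85 = 534.5 kip; R_n/Ω = 534.5/2.0 = 267.2 kip.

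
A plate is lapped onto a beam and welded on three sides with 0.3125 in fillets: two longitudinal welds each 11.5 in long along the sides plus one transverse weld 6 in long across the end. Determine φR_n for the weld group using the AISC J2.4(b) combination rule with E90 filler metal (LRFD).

E90XX → F_EXX = 90 ksi.
t_e = 0.707 × 0.3125 = 0.2209 in.
R_nwl = 0.6 × 90 × 0.2209 × 23 = 274.4 kips (longitudinal, 2 welds).
R_nwt = 0.6 × 90 × 0.2209 × 6 = 71.58 kips (transverse, base value).
(i) R_nwl + R_nwt = 346 kips; (ii) 0.85 R_nwl + 1.5 R_nwt = 340.6 kips.
R_n = max = 346 kips [governs: (i)]; φR_n = 259.5 kips.

φR_n ≈ 259 kips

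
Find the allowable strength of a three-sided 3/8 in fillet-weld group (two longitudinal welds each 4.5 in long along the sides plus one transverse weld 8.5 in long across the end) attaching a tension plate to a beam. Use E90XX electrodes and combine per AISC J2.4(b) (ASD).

E90XX → F_EXX = 90 ksi.
t_e = 0.707 × 0.375 = 0.2651 in.
R_nwl = 0.6 × 90 × 0.2651 × 9 = 128.9 kips (longitudinal, 2 welds).
R_nwt = 0.6 × 90 × 0.2651 × 8.5 = 121.7 kips (transverse, base value).
(i) R_nwl + R_nwt = 250.5 kips; (ii) 0.85 R_nwl + 1.5 R_nwt = 292.1 kips.
R_n = max = 292.1 kips [governs: (ii)]; R_n/Ω = 146 kips.

R_n/Ω ≈ 146 kips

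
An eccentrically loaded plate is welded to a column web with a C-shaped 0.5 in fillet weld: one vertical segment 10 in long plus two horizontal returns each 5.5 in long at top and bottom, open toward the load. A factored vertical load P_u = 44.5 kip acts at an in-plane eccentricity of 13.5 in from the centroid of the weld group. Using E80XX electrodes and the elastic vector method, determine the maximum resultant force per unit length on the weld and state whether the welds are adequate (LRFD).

E80XX → F_EXX = 80 ksi.
Total weld length L_w = 21 in. Treat welds as unit-width lines.
Centroid: x̄ = 2×5.5×2.75 / 21 = 1.44 in from the vertical weld.
Polar moment about centroid: J = I_x + I_y = [10³/12 + 2×5.5×5²] + [10×1.44² + 2(5.5³/12 + 5.5×1.31²)] = 425.7 in³.
Direct shear f_v = P/L_w = 44.5 / 21 = 2.119 kip/in (vertical).
Torsion M = P·e = 44.5 × 13.5 = 600.75 kip·in.
Critical point at (x, y) = (4.06, 5) from centroid. f_tx = M·y/J = 7.056 kip/in; f_ty = M·x/J = 5.729 kip/in.
Resultant f_max = √[f_tx² + (f_v + f_ty)²] = √[7.056² + (2.119 + 5.729)²] = 10.55 kip/in.
Capacity per unit length: φr_n = 0.75 × 0.6 × 80 × (0.707 × 0.5) = 12.73 kip/in.
10.55 ≤ 12.73 → adequate.

f_max ≈ 10.6 kip/in; adequate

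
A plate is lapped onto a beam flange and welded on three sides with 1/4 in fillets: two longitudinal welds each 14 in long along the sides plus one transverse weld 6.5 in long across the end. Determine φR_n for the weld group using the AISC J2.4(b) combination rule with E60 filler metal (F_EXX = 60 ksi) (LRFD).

t_e = 0.707 × 0.25 = 0.1767 in.
R_nwl = 0.6 × 60 × 0.1767 × 28 = 178.2 kip (longitudinal, 2 welds).
R_nwt = 0.6 × 60 × 0.1767 × 6.5 = 41.36 kip (transverse, base value).
(i) R_nwl + R_nwt = 219.5 kip; (ii) 0.85 R_nwl + 1.5 R_nwt = 213.5 kip.
R_n = max = 219.5 kip [governs: (i)]; φR_n = 164.6 kip.

φR_n ≈ 165 kip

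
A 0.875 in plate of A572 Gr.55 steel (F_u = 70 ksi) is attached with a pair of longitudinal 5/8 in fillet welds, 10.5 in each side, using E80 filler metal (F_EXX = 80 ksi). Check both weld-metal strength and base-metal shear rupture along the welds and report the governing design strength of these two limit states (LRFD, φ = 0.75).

t_e = 0.707 × 0.625 = 0.4419 in; L = 21 in.
Weld metal: φR_n = 0.75 × 0.6 × 80 × 0.4419 × 21 = 334.1 kip.
Base metal (shear rupture): φR_n = 0.75 × 0.6 × 70 × 0.875 × 21 = 578.8 kip.
Governing: weld metal.

φR_n ≈ 334 kip (weld metal governs)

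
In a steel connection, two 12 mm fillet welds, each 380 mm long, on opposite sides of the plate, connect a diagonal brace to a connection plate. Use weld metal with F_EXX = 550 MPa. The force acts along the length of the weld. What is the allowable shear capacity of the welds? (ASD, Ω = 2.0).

Effective throat t_e = 0.707 × 12 = 8.484 mm.
Total length L = 760 mm; A_we = 8.484 × 760 = 6448 mm².
F_nw = 0.6 F_EXX = 0.6 × 550 = 330 MPa.
R_n = 330 × 6448 × 10⁻³ = 2128 kN; R_n/Ω = 2128/2.0 = 1064 kN.

R_n/Ω ≈ 1060 kN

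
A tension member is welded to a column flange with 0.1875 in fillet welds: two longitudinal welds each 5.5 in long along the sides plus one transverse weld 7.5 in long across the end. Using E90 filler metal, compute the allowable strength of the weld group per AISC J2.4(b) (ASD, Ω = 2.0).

R_n/Ω ≈ 73.7 kips

E90XX → F_EXX = 90 ksi.
t_e = 0.707 × 0.1875 = 0.1326 in.
R_nwl = 0.6 × 90 × 0.1326 × 11 = 78.74 kips (longitudinal, 2 welds).
R_nwt = 0.6 × 90 × 0.1326 × 7.5 = 53.69 kips (transverse, base value).
(i) R_nwl + R_nwt = 132.4 kips; (ii) 0.85 R_nwl + 1.5 R_nwt = 147.5 kips.
R_n = max = 147.5 kips [governs: (ii)]; R_n/Ω = 73.73 kips.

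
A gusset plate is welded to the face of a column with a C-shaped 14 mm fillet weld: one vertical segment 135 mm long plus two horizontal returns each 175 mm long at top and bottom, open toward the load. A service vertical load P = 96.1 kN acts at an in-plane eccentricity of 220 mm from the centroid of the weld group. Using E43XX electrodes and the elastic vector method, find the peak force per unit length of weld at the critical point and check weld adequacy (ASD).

f_max ≈ 978 N/mm; adequate

E43XX → F_EXX = 430 MPa.
Total weld length L_w = 485 mm. Treat welds as unit-width lines.
Centroid: x̄ = 2×175×87.5 / 485 = 63.14 mm from the vertical weld.
Polar moment about centroid: J = I_x + I_y = [135³/12 + 2×175×67.5²] + [135×63.14² + 2(175³/12 + 175×24.36²)] = 3439000 mm³.
Direct shear f_v = P/L_w = 96.1×10³ / 485 = 198.1 N/mm (vertical).
Torsion M = P·e = 96.1×10³ × 220 = 21142000 N·mm.
Critical point at (x, y) = (111.9, 67.5) from centroid. f_tx = M·y/J = 415 N/mm; f_ty = M·x/J = 687.7 N/mm.
Resultant f_max = √[f_tx² + (f_v + f_ty)²] = √[415² + (198.1 + 687.7)²] = 978.2 N/mm.
Capacity per unit length: r_n/Ω = (1/2.0) × 0.6 × 430 × (0.707 × 14) = 1277 N/mm.
978.2 ≤ 1277 → adequate.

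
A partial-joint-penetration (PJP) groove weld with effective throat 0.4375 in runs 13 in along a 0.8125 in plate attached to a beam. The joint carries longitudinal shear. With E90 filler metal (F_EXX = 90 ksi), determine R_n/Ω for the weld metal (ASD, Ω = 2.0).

R_n/Ω ≈ 154 kips

Effective throat (given) t_e = 0.4375 in.
A_we = 0.4375 × 13 = 5.688 in².
F_nw = 0.6 F_EXX = 54 ksi.
R_n/Ω = (54 × 5.688) / 2.0 = 153.6 kips.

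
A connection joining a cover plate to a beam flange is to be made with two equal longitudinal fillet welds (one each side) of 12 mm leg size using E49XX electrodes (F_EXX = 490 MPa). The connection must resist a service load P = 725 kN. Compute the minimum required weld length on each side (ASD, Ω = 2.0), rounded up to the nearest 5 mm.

Throat t_e = 0.707 × 12 = 8.484 mm.
r_n/Ω = (0.6 × 490 × 8.484) / 2.0 = 1247 N/mm = 1.247 kN/mm.
L_req = P / (r_n/Ω) = 725 / 1.247 = 581.3 mm total.
Per side: 581.3 / 2 = 290.7 mm.
Round up → use L = 295 mm on each side.

L = 295 mm on each side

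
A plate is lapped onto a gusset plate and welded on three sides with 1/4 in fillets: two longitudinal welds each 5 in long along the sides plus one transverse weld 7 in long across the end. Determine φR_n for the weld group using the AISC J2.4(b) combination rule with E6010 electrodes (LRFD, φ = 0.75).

φR_n ≈ 90.7 kips

E60XX → F_EXX = 60 ksi.
t_e = 0.707 × 0.25 = 0.1767 in.
R_nwl = 0.6 × 60 × 0.1767 × 10 = 63.63 kips (longitudinal, 2 welds).
R_nwt = 0.6 × 60 × 0.1767 × 7 = 44.54 kips (transverse, base value).
(i) R_nwl + R_nwt = 108.2 kips; (ii) 0.85 R_nwl + 1.5 R_nwt = 120.9 kips.
R_n = max = 120.9 kips [governs: (ii)]; φR_n = 90.67 kips.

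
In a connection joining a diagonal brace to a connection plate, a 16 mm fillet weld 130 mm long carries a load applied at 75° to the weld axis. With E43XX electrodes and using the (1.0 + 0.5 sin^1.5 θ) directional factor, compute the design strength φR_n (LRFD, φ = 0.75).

φR_n ≈ 420 kN

E43XX → F_EXX = 430 MPa.
t_e = 0.707 × 16 = 11.31 mm; A_we = 11.31 × 130 = 1471 mm².
Directional factor: 1.0 + 0.5 sin^1.5(75°) = 1.475.
F_nw = 0.6 × 430 × 1.475 = 380.5 MPa.
φR_n = 0.75 × 380.5 × 1471 × 10⁻³ = 419.6 kN.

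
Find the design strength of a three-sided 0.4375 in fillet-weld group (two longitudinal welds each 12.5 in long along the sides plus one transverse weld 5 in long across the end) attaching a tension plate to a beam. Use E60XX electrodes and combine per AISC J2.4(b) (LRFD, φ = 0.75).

E60XX → F_EXX = 60 ksi.
t_e = 0.707 × 0.4375 = 0.3093 in.
R_nwl = 0.6 × 60 × 0.3093 × 25 = 278.4 kips (longitudinal, 2 welds).
R_nwt = 0.6 × 60 × 0.3093 × 5 = 55.68 kips (transverse, base value).
(i) R_nwl + R_nwt = 334.1 kips; (ii) 0.85 R_nwl + 1.5 R_nwt = 320.1 kips.
R_n = max = 334.1 kips [governs: (i)]; φR_n = 250.5 kips.

φR_n ≈ 251 kips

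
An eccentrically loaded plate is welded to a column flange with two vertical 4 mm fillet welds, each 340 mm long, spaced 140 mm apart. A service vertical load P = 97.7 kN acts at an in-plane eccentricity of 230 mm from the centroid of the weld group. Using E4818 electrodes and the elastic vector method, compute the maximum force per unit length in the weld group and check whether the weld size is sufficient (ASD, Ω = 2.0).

f_max ≈ 491 N/mm; NOT adequate

E48XX → F_EXX = 480 MPa.
Total weld length L_w = 680 mm. Treat welds as unit-width lines.
Polar moment about centroid: J = 2[d³/12 + d(b/2)²] = 2[340³/12 + 340×70²] = 9883000 mm³.
Direct shear f_v = P/L_w = 97.7×10³ / 680 = 143.7 N/mm (vertical).
Torsion M = P·e = 97.7×10³ × 230 = 22471000 N·mm.
Critical point at (x, y) = (70, 170) from centroid. f_tx = M·y/J = 386.5 N/mm; f_ty = M·x/J = 159.2 N/mm.
Resultant f_max = √[f_tx² + (f_v + f_ty)²] = √[386.5² + (143.7 + 159.2)²] = 491 N/mm.
Capacity per unit length: r_n/Ω = (1/2.0) × 0.6 × 480 × (0.707 × 4) = 407.2 N/mm.
491 > 407.2 → NOT adequate.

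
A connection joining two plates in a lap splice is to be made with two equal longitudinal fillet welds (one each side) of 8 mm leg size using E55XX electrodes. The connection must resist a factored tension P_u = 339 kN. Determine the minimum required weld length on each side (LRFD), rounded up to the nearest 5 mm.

L = 125 mm on each side

E55XX → F_EXX = 550 MPa.
Throat t_e = 0.707 × 8 = 5.656 mm.
φr_n = 0.75 × 0.6 × 550 × 5.656 × 10⁻³ = 1.4 kN/mm.
L_req = P_u / φr_n = 339 / 1.4 = 242.2 mm total.
Per side: 242.2 / 2 = 121.1 mm.
Round up → use L = 125 mm on each side.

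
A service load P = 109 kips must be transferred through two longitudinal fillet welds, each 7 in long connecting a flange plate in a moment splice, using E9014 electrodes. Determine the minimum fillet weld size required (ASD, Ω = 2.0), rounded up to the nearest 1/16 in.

w = 7/16 in

E90XX → F_EXX = 90 ksi.
Total weld length L = 14 in.
Required throat t_e = P × Ω / (0.6 F_EXX × L) = 109 × 2.0 / (0.6 × 90 × 14) = 0.2884 in.
Required leg w = t_e / 0.707 = 0.4079 in → use 7/16 in.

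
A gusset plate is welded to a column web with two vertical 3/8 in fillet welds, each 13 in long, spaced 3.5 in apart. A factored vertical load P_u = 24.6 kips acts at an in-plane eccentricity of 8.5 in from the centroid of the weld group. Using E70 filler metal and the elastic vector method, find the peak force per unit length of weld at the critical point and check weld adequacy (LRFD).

f_max ≈ 3.52 kip/in; adequate

E70XX → F_EXX = 70 ksi.
Total weld length L_w = 26 in. Treat welds as unit-width lines.
Polar moment about centroid: J = 2[d³/12 + d(b/2)²] = 2[13³/12 + 13×1.75²] = 445.8 in³.
Direct shear f_v = P/L_w = 24.6 / 26 = 0.9462 kip/in (vertical).
Torsion M = P·e = 24.6 × 8.5 = 209.1 kip·in.
Critical point at (x, y) = (1.75, 6.5) from centroid. f_tx = M·y/J = 3.049 kip/in; f_ty = M·x/J = 0.8208 kip/in.
Resultant f_max = √[f_tx² + (f_v + f_ty)²] = √[3.049² + (0.9462 + 0.8208)²] = 3.524 kip/in.
Capacity per unit length: φr_n = 0.75 × 0.6 × 70 × (0.707 × 0.375) = 8.351 kip/in.
3.524 ≤ 8.351 → adequate.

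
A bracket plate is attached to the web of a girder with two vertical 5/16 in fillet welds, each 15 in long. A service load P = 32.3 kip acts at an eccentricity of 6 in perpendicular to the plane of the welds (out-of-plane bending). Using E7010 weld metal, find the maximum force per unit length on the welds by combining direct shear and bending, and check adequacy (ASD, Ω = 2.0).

E70XX → F_EXX = 70 ksi.
L_w = 2 × 15 = 30 in; section modulus (unit throat) S = 2 × L²/6 = 75 in².
Direct shear f_v = P/L_w = 32.3/30 = 1.077 kip/in.
Moment M = P × e = 32.3 × 6 = 193.8 kip·in; bending f_b = M/S = 2.584 kip/in.
f_max = √(f_v² + f_b²) = √(1.077² + 2.584²) = 2.799 kip/in.
r_n/Ω = (1/2.0) × 0.6 × 70 × (0.707 × 0.3125) = 4.64 kip/in → adequate.

f_max ≈ 2.8 kip/in; adequate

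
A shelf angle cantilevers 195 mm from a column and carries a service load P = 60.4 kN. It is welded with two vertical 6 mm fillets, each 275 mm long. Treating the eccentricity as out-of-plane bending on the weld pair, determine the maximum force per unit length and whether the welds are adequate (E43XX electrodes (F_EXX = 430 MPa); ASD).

f_max ≈ 480 N/mm; adequate

L_w = 2 × 275 = 550 mm; section modulus (unit throat) S = 2 × L²/6 = 25210 mm².
Direct shear f_v = P/L_w = 60.4×10³/550 = 109.8 N/mm.
Moment M = P × e = 60.4×10³ × 195 = 11778000 N·mm; bending f_b = M/S = 467.2 N/mm.
f_max = √(f_v² + f_b²) = √(109.8² + 467.2²) = 480 N/mm.
r_n/Ω = (1/2.0) × 0.6 × 430 × (0.707 × 6) = 547.2 N/mm → adequate.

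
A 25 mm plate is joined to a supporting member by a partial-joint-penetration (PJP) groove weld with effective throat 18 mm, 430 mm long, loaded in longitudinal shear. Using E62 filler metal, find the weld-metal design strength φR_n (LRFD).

E62XX → F_EXX = 620 MPa.
Effective throat (given) t_e = 18 mm.
A_we = 18 × 430 = 7740 mm².
F_nw = 0.6 F_EXX = 372 MPa.
φR_n = 0.75 × 372 × 7740 × 10⁻³ = 2159 kN.

φR_n ≈ 2160 kN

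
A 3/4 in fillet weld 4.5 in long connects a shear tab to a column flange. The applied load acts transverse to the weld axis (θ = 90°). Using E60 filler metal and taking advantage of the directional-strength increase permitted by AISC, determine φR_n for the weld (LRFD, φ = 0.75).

φR_n ≈ 96.6 kips

E60XX → F_EXX = 60 ksi.
t_e = 0.707 × 0.75 = 0.5302 in; A_we = 0.5302 × 4.5 = 2.386 in².
Directional factor: 1.0 + 0.5 sin^1.5(90°) = 1.5.
F_nw = 0.6 × 60 × 1.5 = 54 ksi.
φR_n = 0.75 × 54 × 2.386 = 96.64 kips.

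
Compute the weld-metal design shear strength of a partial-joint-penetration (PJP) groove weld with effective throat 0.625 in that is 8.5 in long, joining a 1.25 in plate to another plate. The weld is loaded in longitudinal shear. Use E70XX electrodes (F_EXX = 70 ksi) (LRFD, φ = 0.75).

φR_n ≈ 167 kip

Effective throat (given) t_e = 0.625 in.
A_we = 0.625 × 8.5 = 5.312 in².
F_nw = 0.6 F_EXX = 42 ksi.
φR_n = 0.75 × 42 × 5.312 = 167.3 kip.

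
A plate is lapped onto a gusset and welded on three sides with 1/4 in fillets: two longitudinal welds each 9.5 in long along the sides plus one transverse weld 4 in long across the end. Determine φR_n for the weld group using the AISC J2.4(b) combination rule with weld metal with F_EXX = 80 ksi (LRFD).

φR_n ≈ 146 kips

t_e = 0.707 × 0.25 = 0.1767 in.
R_nwl = 0.6 × 80 × 0.1767 × 19 = 161.2 kips (longitudinal, 2 welds).
R_nwt = 0.6 × 80 × 0.1767 × 4 = 33.94 kips (transverse, base value).
(i) R_nwl + R_nwt = 195.1 kips; (ii) 0.85 R_nwl + 1.5 R_nwt = 187.9 kips.
R_n = max = 195.1 kips [governs: (i)]; φR_n = 146.3 kips.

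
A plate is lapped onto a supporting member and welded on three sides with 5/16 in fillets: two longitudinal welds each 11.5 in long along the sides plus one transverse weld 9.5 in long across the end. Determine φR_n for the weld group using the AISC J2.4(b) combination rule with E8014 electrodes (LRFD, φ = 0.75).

φR_n ≈ 269 kips

E80XX → F_EXX = 80 ksi.
t_e = 0.707 × 0.3125 = 0.2209 in.
R_nwl = 0.6 × 80 × 0.2209 × 23 = 243.9 kips (longitudinal, 2 welds).
R_nwt = 0.6 × 80 × 0.2209 × 9.5 = 100.7 kips (transverse, base value).
(i) R_nwl + R_nwt = 344.7 kips; (ii) 0.85 R_nwl + 1.5 R_nwt = 358.4 kips.
R_n = max = 358.4 kips [governs: (ii)]; φR_n = 268.8 kips.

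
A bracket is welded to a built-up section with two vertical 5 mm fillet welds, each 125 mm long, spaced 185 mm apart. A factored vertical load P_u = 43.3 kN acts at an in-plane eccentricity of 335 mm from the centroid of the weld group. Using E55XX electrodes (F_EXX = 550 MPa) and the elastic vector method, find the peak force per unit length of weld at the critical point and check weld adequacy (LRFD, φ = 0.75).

Total weld length L_w = 250 mm. Treat welds as unit-width lines.
Polar moment about centroid: J = 2[d³/12 + d(b/2)²] = 2[125³/12 + 125×92.5²] = 2465000 mm³.
Direct shear f_v = P/L_w = 43.3×10³ / 250 = 173.2 N/mm (vertical).
Torsion M = P·e = 43.3×10³ × 335 = 14506000 N·mm.
Critical point at (x, y) = (92.5, 62.5) from centroid. f_tx = M·y/J = 367.8 N/mm; f_ty = M·x/J = 544.4 N/mm.
Resultant f_max = √[f_tx² + (f_v + f_ty)²] = √[367.8² + (173.2 + 544.4)²] = 806.4 N/mm.
Capacity per unit length: φr_n = 0.75 × 0.6 × 550 × (0.707 × 5) = 874.9 N/mm.
806.4 ≤ 874.9 → adequate.

f_max ≈ 806 N/mm; adequate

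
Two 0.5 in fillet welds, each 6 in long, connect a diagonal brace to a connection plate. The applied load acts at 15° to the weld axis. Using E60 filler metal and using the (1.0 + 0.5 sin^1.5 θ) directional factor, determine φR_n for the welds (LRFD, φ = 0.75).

φR_n ≈ 122 kip

E60XX → F_EXX = 60 ksi.
t_e = 0.707 × 0.5 = 0.3535 in; A_we = 0.3535 × 12 = 4.242 in².
Directional factor: 1.0 + 0.5 sin^1.5(15°) = 1.066.
F_nw = 0.6 × 60 × 1.066 = 38.37 ksi.
φR_n = 0.75 × 38.37 × 4.242 = 122.1 kip.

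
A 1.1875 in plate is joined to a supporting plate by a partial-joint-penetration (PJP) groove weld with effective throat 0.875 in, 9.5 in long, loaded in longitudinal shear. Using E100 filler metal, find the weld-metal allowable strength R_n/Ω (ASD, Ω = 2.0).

E100XX → F_EXX = 100 ksi.
Effective throat (given) t_e = 0.875 in.
A_we = 0.875 × 9.5 = 8.312 in².
F_nw = 0.6 F_EXX = 60 ksi.
R_n/Ω = (60 × 8.312) / 2.0 = 249.4 kip.

R_n/Ω ≈ 249 kip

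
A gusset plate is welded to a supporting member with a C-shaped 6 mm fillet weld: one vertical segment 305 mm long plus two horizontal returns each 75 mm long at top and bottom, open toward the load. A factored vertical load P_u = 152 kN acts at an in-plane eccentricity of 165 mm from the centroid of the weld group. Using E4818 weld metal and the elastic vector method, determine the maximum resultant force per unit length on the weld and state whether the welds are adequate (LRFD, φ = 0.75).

E48XX → F_EXX = 480 MPa.
Total weld length L_w = 455 mm. Treat welds as unit-width lines.
Centroid: x̄ = 2×75×37.5 / 455 = 12.36 mm from the vertical weld.
Polar moment about centroid: J = I_x + I_y = [305³/12 + 2×75×152.5²] + [305×12.36² + 2(75³/12 + 75×25.14²)] = 6065000 mm³.
Direct shear f_v = P/L_w = 152×10³ / 455 = 334.1 N/mm (vertical).
Torsion M = P·e = 152×10³ × 165 = 25080000 N·mm.
Critical point at (x, y) = (62.64, 152.5) from centroid. f_tx = M·y/J = 630.7 N/mm; f_ty = M·x/J = 259 N/mm.
Resultant f_max = √[f_tx² + (f_v + f_ty)²] = √[630.7² + (334.1 + 259)²] = 865.7 N/mm.
Capacity per unit length: φr_n = 0.75 × 0.6 × 480 × (0.707 × 6) = 916.3 N/mm.
865.7 ≤ 916.3 → adequate.

f_max ≈ 866 N/mm; adequate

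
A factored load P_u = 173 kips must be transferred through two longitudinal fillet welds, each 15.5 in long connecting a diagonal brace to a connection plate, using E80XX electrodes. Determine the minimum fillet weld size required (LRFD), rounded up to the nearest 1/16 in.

w = 1/4 in

E80XX → F_EXX = 80 ksi.
Total weld length L = 31 in.
Required throat t_e = P_u / (φ × 0.6 F_EXX × L) = 173 / (0.75 × 0.6 × 80 × 31) = 0.155 in.
Required leg w = t_e / 0.707 = 0.2193 in → use 1/4 in.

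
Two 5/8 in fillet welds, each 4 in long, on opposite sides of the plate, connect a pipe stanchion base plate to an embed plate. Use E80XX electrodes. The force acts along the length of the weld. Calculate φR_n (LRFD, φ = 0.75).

E80XX → F_EXX = 80 ksi.
Effective throat t_e = 0.707 × 0.625 = 0.4419 in.
Total length L = 8 in; A_we = 0.4419 × 8 = 3.535 in².
F_nw = 0.6 F_EXX = 0.6 × 80 = 48 ksi.
φR_n = 0.75 × 48 × 3.535 = 127.3 kips.

φR_n ≈ 127 kips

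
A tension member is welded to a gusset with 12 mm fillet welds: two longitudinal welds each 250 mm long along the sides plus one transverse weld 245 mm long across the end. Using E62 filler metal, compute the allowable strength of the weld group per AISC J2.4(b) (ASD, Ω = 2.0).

R_n/Ω ≈ 1250 kN

E62XX → F_EXX = 620 MPa.
t_e = 0.707 × 12 = 8.484 mm.
R_nwl = 0.6 × 620 × 8.484 × 500 × 10⁻³ = 1578 kN (longitudinal, 2 welds).
R_nwt = 0.6 × 620 × 8.484 × 245 × 10⁻³ = 773.2 kN (transverse, base value).
(i) R_nwl + R_nwt = 2351 kN; (ii) 0.85 R_nwl + 1.5 R_nwt = 2501 kN.
R_n = max = 2501 kN [governs: (ii)]; R_n/Ω = 1251 kN.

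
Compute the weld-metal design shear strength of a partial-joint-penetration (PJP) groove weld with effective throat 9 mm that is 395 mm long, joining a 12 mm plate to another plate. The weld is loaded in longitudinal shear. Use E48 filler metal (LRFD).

E48XX → F_EXX = 480 MPa.
Effective throat (given) t_e = 9 mm.
A_we = 9 × 395 = 3555 mm².
F_nw = 0.6 F_EXX = 288 MPa.
φR_n = 0.75 × 288 × 3555 × 10⁻³ = 767.9 kN.

φR_n ≈ 768 kN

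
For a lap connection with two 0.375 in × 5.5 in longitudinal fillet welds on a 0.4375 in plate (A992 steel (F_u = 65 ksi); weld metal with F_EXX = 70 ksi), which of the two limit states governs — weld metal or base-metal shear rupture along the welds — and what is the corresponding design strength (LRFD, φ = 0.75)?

φR_n ≈ 91.9 kip (weld metal governs)

t_e = 0.707 × 0.375 = 0.2651 in; L = 11 in.
Weld metal: φR_n = 0.75 × 0.6 × 70 × 0.2651 × 11 = 91.87 kip.
Base metal (shear rupture): φR_n = 0.75 × 0.6 × 65 × 0.4375 × 11 = 140.8 kip.
Governing: weld metal.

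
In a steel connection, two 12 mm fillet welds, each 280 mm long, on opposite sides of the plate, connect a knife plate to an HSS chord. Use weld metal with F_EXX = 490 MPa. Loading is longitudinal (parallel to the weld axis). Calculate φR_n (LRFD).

Effective throat t_e = 0.707 × 12 = 8.484 mm.
Total length L = 560 mm; A_we = 8.484 × 560 = 4751 mm².
F_nw = 0.6 F_EXX = 0.6 × 490 = 294 MPa.
φR_n = 0.75 × 294 × 4751 × 10⁻³ = 1048 kN.

φR_n ≈ 1050 kN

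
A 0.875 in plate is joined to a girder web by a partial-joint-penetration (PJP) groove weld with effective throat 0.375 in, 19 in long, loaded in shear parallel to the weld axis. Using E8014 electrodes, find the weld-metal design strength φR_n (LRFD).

φR_n ≈ 256 kip

E80XX → F_EXX = 80 ksi.
Effective throat (given) t_e = 0.375 in.
A_we = 0.375 × 19 = 7.125 in².
F_nw = 0.6 F_EXX = 48 ksi.
φR_n = 0.75 × 48 × 7.125 = 256.5 kip.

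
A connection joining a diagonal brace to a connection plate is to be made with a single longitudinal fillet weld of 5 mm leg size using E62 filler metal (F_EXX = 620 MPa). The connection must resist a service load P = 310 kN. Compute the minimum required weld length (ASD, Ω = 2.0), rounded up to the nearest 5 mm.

Throat t_e = 0.707 × 5 = 3.535 mm.
r_n/Ω = (0.6 × 620 × 3.535) / 2.0 = 657.5 N/mm = 0.6575 kN/mm.
L_req = P / (r_n/Ω) = 310 / 0.6575 = 471.5 mm total.
Round up → use L = 475 mm.

L = 475 mm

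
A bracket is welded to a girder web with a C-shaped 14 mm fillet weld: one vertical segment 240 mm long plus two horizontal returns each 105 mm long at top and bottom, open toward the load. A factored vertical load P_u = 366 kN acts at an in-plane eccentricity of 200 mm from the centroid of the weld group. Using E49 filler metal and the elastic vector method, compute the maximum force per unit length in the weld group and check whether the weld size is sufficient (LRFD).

f_max ≈ 2800 N/mm; NOT adequate

E49XX → F_EXX = 490 MPa.
Total weld length L_w = 450 mm. Treat welds as unit-width lines.
Centroid: x̄ = 2×105×52.5 / 450 = 24.5 mm from the vertical weld.
Polar moment about centroid: J = I_x + I_y = [240³/12 + 2×105×120²] + [240×24.5² + 2(105³/12 + 105×28²)] = 4678000 mm³.
Direct shear f_v = P/L_w = 366×10³ / 450 = 813.3 N/mm (vertical).
Torsion M = P·e = 366×10³ × 200 = 73200000 N·mm.
Critical point at (x, y) = (80.5, 120) from centroid. f_tx = M·y/J = 1878 N/mm; f_ty = M·x/J = 1260 N/mm.
Resultant f_max = √[f_tx² + (f_v + f_ty)²] = √[1878² + (813.3 + 1260)²] = 2797 N/mm.
Capacity per unit length: φr_n = 0.75 × 0.6 × 490 × (0.707 × 14) = 2183 N/mm.
2797 > 2183 → NOT adequate.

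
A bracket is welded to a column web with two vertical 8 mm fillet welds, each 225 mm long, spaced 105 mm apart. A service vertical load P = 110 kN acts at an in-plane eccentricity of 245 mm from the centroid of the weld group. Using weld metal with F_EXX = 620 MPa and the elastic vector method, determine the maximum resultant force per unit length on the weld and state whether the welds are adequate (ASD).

Total weld length L_w = 450 mm. Treat welds as unit-width lines.
Polar moment about centroid: J = 2[d³/12 + d(b/2)²] = 2[225³/12 + 225×52.5²] = 3139000 mm³.
Direct shear f_v = P/L_w = 110×10³ / 450 = 244.4 N/mm (vertical).
Torsion M = P·e = 110×10³ × 245 = 26950000 N·mm.
Critical point at (x, y) = (52.5, 112.5) from centroid. f_tx = M·y/J = 965.9 N/mm; f_ty = M·x/J = 450.8 N/mm.
Resultant f_max = √[f_tx² + (f_v + f_ty)²] = √[965.9² + (244.4 + 450.8)²] = 1190 N/mm.
Capacity per unit length: r_n/Ω = (1/2.0) × 0.6 × 620 × (0.707 × 8) = 1052 N/mm.
1190 > 1052 → NOT adequate.

f_max ≈ 1190 N/mm; NOT adequate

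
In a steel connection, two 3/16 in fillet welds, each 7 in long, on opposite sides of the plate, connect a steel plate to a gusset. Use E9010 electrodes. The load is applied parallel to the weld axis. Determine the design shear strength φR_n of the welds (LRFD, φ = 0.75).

φR_n ≈ 75.2 kip

E90XX → F_EXX = 90 ksi.
Effective throat t_e = 0.707 × 0.1875 = 0.1326 in.
Total length L = 14 in; A_we = 0.1326 × 14 = 1.856 in².
F_nw = 0.6 F_EXX = 0.6 × 90 = 54 ksi.
φR_n = 0.75 × 54 × 1.856 = 75.16 kip.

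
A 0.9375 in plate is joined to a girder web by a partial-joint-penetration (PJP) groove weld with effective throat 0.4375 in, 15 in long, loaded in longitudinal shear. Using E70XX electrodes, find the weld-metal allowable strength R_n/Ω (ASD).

E70XX → F_EXX = 70 ksi.
Effective throat (given) t_e = 0.4375 in.
A_we = 0.4375 × 15 = 6.562 in².
F_nw = 0.6 F_EXX = 42 ksi.
R_n/Ω = (42 × 6.562) / 2.0 = 137.8 kip.

R_n/Ω ≈ 138 kip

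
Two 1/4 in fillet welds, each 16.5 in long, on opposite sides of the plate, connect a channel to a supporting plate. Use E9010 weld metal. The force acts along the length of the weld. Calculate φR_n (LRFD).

φR_n ≈ 236 kips

E90XX → F_EXX = 90 ksi.
Effective throat t_e = 0.707 × 0.25 = 0.1767 in.
Total length L = 33 in; A_we = 0.1767 × 33 = 5.833 in².
F_nw = 0.6 F_EXX = 0.6 × 90 = 54 ksi.
φR_n = 0.75 × 54 × 5.833 = 236.2 kips.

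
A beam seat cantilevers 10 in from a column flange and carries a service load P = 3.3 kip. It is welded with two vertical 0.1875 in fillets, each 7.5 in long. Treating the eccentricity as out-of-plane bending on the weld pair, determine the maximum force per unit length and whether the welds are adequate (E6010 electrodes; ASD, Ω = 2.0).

E60XX → F_EXX = 60 ksi.
L_w = 2 × 7.5 = 15 in; section modulus (unit throat) S = 2 × L²/6 = 18.75 in².
Direct shear f_v = P/L_w = 3.3/15 = 0.22 kip/in.
Moment M = P × e = 3.3 × 10 = 33 kip·in; bending f_b = M/S = 1.76 kip/in.
f_max = √(f_v² + f_b²) = √(0.22² + 1.76²) = 1.774 kip/in.
r_n/Ω = (1/2.0) × 0.6 × 60 × (0.707 × 0.1875) = 2.386 kip/in → adequate.

f_max ≈ 1.77 kip/in; adequate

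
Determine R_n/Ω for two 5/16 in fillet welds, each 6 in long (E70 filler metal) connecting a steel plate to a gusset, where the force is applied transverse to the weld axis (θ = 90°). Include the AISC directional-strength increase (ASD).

E70XX → F_EXX = 70 ksi.
t_e = 0.707 × 0.3125 = 0.2209 in; A_we = 0.2209 × 12 = 2.651 in².
Directional factor: 1.0 + 0.5 sin^1.5(90°) = 1.5.
F_nw = 0.6 × 70 × 1.5 = 63 ksi.
R_n/Ω = (63 × 2.651) / 2.0 = 83.51 kip.

R_n/Ω ≈ 83.5 kip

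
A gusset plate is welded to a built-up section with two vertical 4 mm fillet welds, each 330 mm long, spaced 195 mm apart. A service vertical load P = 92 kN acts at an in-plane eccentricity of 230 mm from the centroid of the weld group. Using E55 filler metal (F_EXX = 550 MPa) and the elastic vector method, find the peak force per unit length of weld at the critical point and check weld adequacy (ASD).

Total weld length L_w = 660 mm. Treat welds as unit-width lines.
Polar moment about centroid: J = 2[d³/12 + d(b/2)²] = 2[330³/12 + 330×97.5²] = 12260000 mm³.
Direct shear f_v = P/L_w = 92×10³ / 660 = 139.4 N/mm (vertical).
Torsion M = P·e = 92×10³ × 230 = 21160000 N·mm.
Critical point at (x, y) = (97.5, 165) from centroid. f_tx = M·y/J = 284.7 N/mm; f_ty = M·x/J = 168.2 N/mm.
Resultant f_max = √[f_tx² + (f_v + f_ty)²] = √[284.7² + (139.4 + 168.2)²] = 419.1 N/mm.
Capacity per unit length: r_n/Ω = (1/2.0) × 0.6 × 550 × (0.707 × 4) = 466.6 N/mm.
419.1 ≤ 466.6 → adequate.

f_max ≈ 419 N/mm; adequate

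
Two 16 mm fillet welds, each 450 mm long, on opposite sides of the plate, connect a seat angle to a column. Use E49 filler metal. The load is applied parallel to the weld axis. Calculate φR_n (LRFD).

E49XX → F_EXX = 490 MPa.
Effective throat t_e = 0.707 × 16 = 11.31 mm.
Total length L = 900 mm; A_we = 11.31 × 900 = 10180 mm².
F_nw = 0.6 F_EXX = 0.6 × 490 = 294 MPa.
φR_n = 0.75 × 294 × 10180 × 10⁻³ = 2245 kN.

φR_n ≈ 2240 kN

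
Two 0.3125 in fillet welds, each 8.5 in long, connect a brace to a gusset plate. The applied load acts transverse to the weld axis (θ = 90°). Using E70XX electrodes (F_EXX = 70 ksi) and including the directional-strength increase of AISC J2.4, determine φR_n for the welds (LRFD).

t_e = 0.707 × 0.3125 = 0.2209 in; A_we = 0.2209 × 17 = 3.756 in².
Directional factor: 1.0 + 0.5 sin^1.5(90°) = 1.5.
F_nw = 0.6 × 70 × 1.5 = 63 ksi.
φR_n = 0.75 × 63 × 3.756 = 177.5 kips.

φR_n ≈ 177 kips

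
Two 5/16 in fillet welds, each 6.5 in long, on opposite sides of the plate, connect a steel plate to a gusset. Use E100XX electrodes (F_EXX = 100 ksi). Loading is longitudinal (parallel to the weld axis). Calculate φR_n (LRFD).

Effective throat t_e = 0.707 × 0.3125 = 0.2209 in.
Total length L = 13 in; A_we = 0.2209 × 13 = 2.872 in².
F_nw = 0.6 F_EXX = 0.6 × 100 = 60 ksi.
φR_n = 0.75 × 60 × 2.872 = 129.2 kips.

φR_n ≈ 129 kips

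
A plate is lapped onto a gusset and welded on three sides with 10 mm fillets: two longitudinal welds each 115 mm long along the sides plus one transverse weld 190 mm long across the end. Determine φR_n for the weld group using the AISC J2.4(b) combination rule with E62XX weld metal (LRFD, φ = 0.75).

φR_n ≈ 948 kN

E62XX → F_EXX = 620 MPa.
t_e = 0.707 × 10 = 7.07 mm.
R_nwl = 0.6 × 620 × 7.07 × 230 × 10⁻³ = 604.9 kN (longitudinal, 2 welds).
R_nwt = 0.6 × 620 × 7.07 × 190 × 10⁻³ = 499.7 kN (transverse, base value).
(i) R_nwl + R_nwt = 1105 kN; (ii) 0.85 R_nwl + 1.5 R_nwt = 1264 kN.
R_n = max = 1264 kN [governs: (ii)]; φR_n = 947.8 kN.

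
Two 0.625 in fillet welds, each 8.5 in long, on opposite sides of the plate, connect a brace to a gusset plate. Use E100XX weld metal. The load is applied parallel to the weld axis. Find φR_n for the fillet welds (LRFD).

E100XX → F_EXX = 100 ksi.
Effective throat t_e = 0.707 × 0.625 = 0.4419 in.
Total length L = 17 in; A_we = 0.4419 × 17 = 7.512 in².
F_nw = 0.6 F_EXX = 0.6 × 100 = 60 ksi.
φR_n = 0.75 × 60 × 7.512 = 338 kip.

φR_n ≈ 338 kip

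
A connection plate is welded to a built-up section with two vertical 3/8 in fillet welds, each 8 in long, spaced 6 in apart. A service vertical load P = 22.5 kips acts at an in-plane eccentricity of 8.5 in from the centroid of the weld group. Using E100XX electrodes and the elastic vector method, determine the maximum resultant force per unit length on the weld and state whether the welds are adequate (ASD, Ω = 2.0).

f_max ≈ 5.14 kip/in; adequate

E100XX → F_EXX = 100 ksi.
Total weld length L_w = 16 in. Treat welds as unit-width lines.
Polar moment about centroid: J = 2[d³/12 + d(b/2)²] = 2[8³/12 + 8×3²] = 229.3 in³.
Direct shear f_v = P/L_w = 22.5 / 16 = 1.406 kip/in (vertical).
Torsion M = P·e = 22.5 × 8.5 = 191.25 kip·in.
Critical point at (x, y) = (3, 4) from centroid. f_tx = M·y/J = 3.336 kip/in; f_ty = M·x/J = 2.502 kip/in.
Resultant f_max = √[f_tx² + (f_v + f_ty)²] = √[3.336² + (1.406 + 2.502)²] = 5.138 kip/in.
Capacity per unit length: r_n/Ω = (1/2.0) × 0.6 × 100 × (0.707 × 0.375) = 7.954 kip/in.
5.138 ≤ 7.954 → adequate.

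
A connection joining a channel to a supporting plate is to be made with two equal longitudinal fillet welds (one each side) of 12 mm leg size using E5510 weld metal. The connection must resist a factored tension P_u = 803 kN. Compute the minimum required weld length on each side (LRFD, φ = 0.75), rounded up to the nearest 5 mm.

E55XX → F_EXX = 550 MPa.
Throat t_e = 0.707 × 12 = 8.484 mm.
φr_n = 0.75 × 0.6 × 550 × 8.484 × 10⁻³ = 2.1 kN/mm.
L_req = P_u / φr_n = 803 / 2.1 = 382.4 mm total.
Per side: 382.4 / 2 = 191.2 mm.
Round up → use L = 195 mm on each side.

L = 195 mm on each side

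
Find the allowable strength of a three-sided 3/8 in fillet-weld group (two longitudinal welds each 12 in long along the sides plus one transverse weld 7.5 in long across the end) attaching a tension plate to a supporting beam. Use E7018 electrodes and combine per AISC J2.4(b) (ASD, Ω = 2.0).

R_n/Ω ≈ 176 kips

E70XX → F_EXX = 70 ksi.
t_e = 0.707 × 0.375 = 0.2651 in.
R_nwl = 0.6 × 70 × 0.2651 × 24 = 267.2 kips (longitudinal, 2 welds).
R_nwt = 0.6 × 70 × 0.2651 × 7.5 = 83.51 kips (transverse, base value).
(i) R_nwl + R_nwt = 350.8 kips; (ii) 0.85 R_nwl + 1.5 R_nwt = 352.4 kips.
R_n = max = 352.4 kips [governs: (ii)]; R_n/Ω = 176.2 kips.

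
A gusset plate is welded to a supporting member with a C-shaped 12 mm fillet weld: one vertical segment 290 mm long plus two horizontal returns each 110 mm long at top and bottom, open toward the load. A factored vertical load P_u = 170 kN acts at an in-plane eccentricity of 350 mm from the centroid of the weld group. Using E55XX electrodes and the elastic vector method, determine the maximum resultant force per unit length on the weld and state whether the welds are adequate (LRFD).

f_max ≈ 1580 N/mm; adequate

E55XX → F_EXX = 550 MPa.
Total weld length L_w = 510 mm. Treat welds as unit-width lines.
Centroid: x̄ = 2×110×55 / 510 = 23.73 mm from the vertical weld.
Polar moment about centroid: J = I_x + I_y = [290³/12 + 2×110×145²] + [290×23.73² + 2(110³/12 + 110×31.27²)] = 7258000 mm³.
Direct shear f_v = P/L_w = 170×10³ / 510 = 333.3 N/mm (vertical).
Torsion M = P·e = 170×10³ × 350 = 59500000 N·mm.
Critical point at (x, y) = (86.27, 145) from centroid. f_tx = M·y/J = 1189 N/mm; f_ty = M·x/J = 707.2 N/mm.
Resultant f_max = √[f_tx² + (f_v + f_ty)²] = √[1189² + (333.3 + 707.2)²] = 1580 N/mm.
Capacity per unit length: φr_n = 0.75 × 0.6 × 550 × (0.707 × 12) = 2100 N/mm.
1580 ≤ 2100 → adequate.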